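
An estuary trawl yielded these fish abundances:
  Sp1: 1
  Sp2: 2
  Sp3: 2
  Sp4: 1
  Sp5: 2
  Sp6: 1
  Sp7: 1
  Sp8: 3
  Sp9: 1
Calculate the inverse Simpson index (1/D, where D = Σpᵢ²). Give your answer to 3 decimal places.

7.538

Total N = 1+2+2+1+2+1+1+3+1 = 14, so the proportions are 0.0714286, 0.1428571, 0.1428571, 0.0714286, 0.1428571, 0.0714286, 0.0714286, 0.2142857, 0.0714286 (working shown to 7 dp, full precision carried).
D = 0.0714286² + 0.1428571² + 0.1428571² + 0.0714286² + 0.1428571² + 0.0714286² + 0.0714286² + 0.2142857² + 0.0714286² = 0.0051020 + 0.0204082 + 0.0204082 + 0.0051020 + 0.0204082 + 0.0051020 + 0.0051020 + 0.0459184 + 0.0051020 = 0.1326531.
So 1/D = 7.53846, i.e. 7.538 to 3 decimal places.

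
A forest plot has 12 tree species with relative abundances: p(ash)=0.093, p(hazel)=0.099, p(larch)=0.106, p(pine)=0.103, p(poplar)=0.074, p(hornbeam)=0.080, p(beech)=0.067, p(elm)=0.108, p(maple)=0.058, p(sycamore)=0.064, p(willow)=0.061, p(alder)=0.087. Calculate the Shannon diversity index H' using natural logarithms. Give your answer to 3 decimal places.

2.462

Each pᵢ ln pᵢ term (working shown to 5 dp, full precision carried): 0.093×(-2.37516)=-0.22089, 0.099×(-2.31264)=-0.22895, 0.106×(-2.24432)=-0.23790, 0.103×(-2.27303)=-0.23412, 0.074×(-2.60369)=-0.19267, 0.08×(-2.52573)=-0.20206, 0.067×(-2.70306)=-0.18111, 0.108×(-2.22562)=-0.24037, 0.058×(-2.84731)=-0.16514, 0.064×(-2.74887)=-0.17593, 0.061×(-2.79688)=-0.17061, 0.087×(-2.44185)=-0.21244.
Sum = -2.46219, so H' = 2.462.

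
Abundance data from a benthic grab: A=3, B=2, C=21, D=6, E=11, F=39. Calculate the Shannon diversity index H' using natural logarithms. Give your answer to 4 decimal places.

Total N = 3+2+21+6+11+39 = 82, so the proportions are 0.036585, 0.02439, 0.256098, 0.073171, 0.134146, 0.47561 (working shown to 6 dp, full precision carried).
Each pᵢ ln pᵢ term: 0.036585×(-3.308107)=-0.121028, 0.02439×(-3.713572)=-0.090575, 0.256098×(-1.362197)=-0.348855, 0.073171×(-2.614960)=-0.191339, 0.134146×(-2.008824)=-0.269476, 0.47561×(-0.743158)=-0.353453.
Sum = -1.374726, so H' = 1.3747.

1.3747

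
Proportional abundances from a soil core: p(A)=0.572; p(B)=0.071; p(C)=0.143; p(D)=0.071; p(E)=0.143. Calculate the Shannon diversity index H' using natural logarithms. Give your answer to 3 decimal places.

1.251

Each pᵢ ln pᵢ term (working shown to 5 dp, full precision carried): 0.572×(-0.55862)=-0.31953, 0.071×(-2.64508)=-0.18780, 0.143×(-1.94491)=-0.27812, 0.071×(-2.64508)=-0.18780, 0.143×(-1.94491)=-0.27812.
Sum = -1.25137, so H' = 1.251.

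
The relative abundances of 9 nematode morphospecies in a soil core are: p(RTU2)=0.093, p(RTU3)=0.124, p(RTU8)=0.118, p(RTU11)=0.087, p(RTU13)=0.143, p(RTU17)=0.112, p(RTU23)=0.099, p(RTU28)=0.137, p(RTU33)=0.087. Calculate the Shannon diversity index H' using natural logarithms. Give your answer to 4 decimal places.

2.1814

Each pᵢ ln pᵢ term (working shown to 6 dp, full precision carried): 0.093×(-2.375156)=-0.220889, 0.124×(-2.087474)=-0.258847, 0.118×(-2.137071)=-0.252174, 0.087×(-2.441847)=-0.212441, 0.143×(-1.944911)=-0.278122, 0.112×(-2.189256)=-0.245197, 0.099×(-2.312635)=-0.228951, 0.137×(-1.987774)=-0.272325, 0.087×(-2.441847)=-0.212441.
Sum = -2.181387, so H' = 2.1814.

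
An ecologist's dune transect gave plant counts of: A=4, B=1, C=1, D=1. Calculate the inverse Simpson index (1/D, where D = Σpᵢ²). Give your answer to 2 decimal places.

Total N = 4+1+1+1 = 7, so the proportions are 0.57143, 0.14286, 0.14286, 0.14286 (working shown to 5 dp, full precision carried).
D = 0.57143² + 0.14286² + 0.14286² + 0.14286² = 0.32653 + 0.02041 + 0.02041 + 0.02041 = 0.38776.
So 1/D = 2.5789, i.e. 2.58 to 2 decimal places.

2.58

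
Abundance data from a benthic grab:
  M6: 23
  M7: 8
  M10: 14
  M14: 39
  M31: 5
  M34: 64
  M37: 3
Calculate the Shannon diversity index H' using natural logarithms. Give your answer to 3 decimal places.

Total N = 23+8+14+39+5+64+3 = 156, so the proportions are 0.14744, 0.05128, 0.08974, 0.25, 0.03205, 0.41026, 0.01923 (working shown to 5 dp, full precision carried).
Each pᵢ ln pᵢ term: 0.14744×(-1.91436)=-0.28225, 0.05128×(-2.97041)=-0.15233, 0.08974×(-2.41080)=-0.21635, 0.25×(-1.38629)=-0.34657, 0.03205×(-3.44042)=-0.11027, 0.41026×(-0.89097)=-0.36553, 0.01923×(-3.95124)=-0.07599.
Sum = -1.54928, so H' = 1.549.

1.549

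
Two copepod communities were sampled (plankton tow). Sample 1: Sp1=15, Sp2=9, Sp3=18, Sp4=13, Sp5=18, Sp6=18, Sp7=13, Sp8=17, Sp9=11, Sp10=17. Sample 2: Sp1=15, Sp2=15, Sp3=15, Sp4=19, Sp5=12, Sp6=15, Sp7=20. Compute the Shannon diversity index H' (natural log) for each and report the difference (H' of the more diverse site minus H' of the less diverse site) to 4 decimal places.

0.3467

Sample 1: N=149, proportions 0.100671, 0.060403, 0.120805, 0.087248, 0.120805, 0.120805, 0.087248, 0.114094, 0.073826, 0.114094, giving H' = 2.279982 (working shown to 6 dp, full precision carried).
Sample 2: N=111, proportions 0.135135, 0.135135, 0.135135, 0.171171, 0.108108, 0.135135, 0.18018, giving H' = 1.933306.
Difference = |2.279982 − 1.933306| = 0.346676, i.e. 0.3467 to 4 decimal places.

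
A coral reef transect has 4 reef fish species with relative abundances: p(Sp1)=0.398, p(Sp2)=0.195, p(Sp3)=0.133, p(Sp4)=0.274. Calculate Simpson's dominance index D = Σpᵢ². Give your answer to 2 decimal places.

D = 0.398² + 0.195² + 0.133² + 0.274² = 0.1584 + 0.0380 + 0.0177 + 0.0751 = 0.2892 (working shown to 4 dp, full precision carried).
To 2 decimal places, D = 0.29.

0.29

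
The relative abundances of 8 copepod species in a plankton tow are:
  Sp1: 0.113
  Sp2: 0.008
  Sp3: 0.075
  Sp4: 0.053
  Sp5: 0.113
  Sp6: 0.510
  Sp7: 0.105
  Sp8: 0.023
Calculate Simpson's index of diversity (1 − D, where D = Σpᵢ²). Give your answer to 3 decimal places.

D = 0.113² + 0.008² + 0.075² + 0.053² + 0.113² + 0.51² + 0.105² + 0.023² = 0.01277 + 0.00006 + 0.00562 + 0.00281 + 0.01277 + 0.26010 + 0.01102 + 0.00053 = 0.30569 (working shown to 5 dp, full precision carried).
So 1 − D = 0.69431, i.e. 0.694 to 3 decimal places.

0.694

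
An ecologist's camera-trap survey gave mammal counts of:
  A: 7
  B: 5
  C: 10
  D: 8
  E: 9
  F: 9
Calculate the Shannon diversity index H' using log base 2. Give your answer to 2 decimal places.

2.55

Total N = 7+5+10+8+9+9 = 48, so the proportions are 0.1458, 0.1042, 0.2083, 0.1667, 0.1875, 0.1875 (working shown to 4 dp, full precision carried).
Each pᵢ log₂ pᵢ term: 0.1458×(-2.7776)=-0.4051, 0.1042×(-3.2630)=-0.3399, 0.2083×(-2.2630)=-0.4715, 0.1667×(-2.5850)=-0.4308, 0.1875×(-2.4150)=-0.4528, 0.1875×(-2.4150)=-0.4528.
Sum = -2.5529, so H' = 2.55.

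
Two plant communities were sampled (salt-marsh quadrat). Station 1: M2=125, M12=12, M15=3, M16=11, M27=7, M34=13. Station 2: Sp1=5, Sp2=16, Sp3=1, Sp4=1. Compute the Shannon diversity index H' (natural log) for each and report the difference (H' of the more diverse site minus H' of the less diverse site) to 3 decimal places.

Station 1: N=171, proportions 0.73099, 0.07018, 0.01754, 0.06433, 0.04094, 0.07602, giving H' = 0.98964 (working shown to 5 dp, full precision carried).
Station 2: N=23, proportions 0.21739, 0.69565, 0.04348, 0.04348, giving H' = 0.85686.
Difference = |0.98964 − 0.85686| = 0.13278, i.e. 0.133 to 3 decimal places.

0.133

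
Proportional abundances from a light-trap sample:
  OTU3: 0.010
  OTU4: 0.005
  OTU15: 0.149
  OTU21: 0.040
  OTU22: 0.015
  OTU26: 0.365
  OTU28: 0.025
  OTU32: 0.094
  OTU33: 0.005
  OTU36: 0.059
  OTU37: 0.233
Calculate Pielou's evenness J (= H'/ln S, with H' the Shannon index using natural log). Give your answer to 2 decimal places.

H' = −Σ pᵢ ln pᵢ = −((-0.0461) + (-0.0265) + (-0.2837) + (-0.1288) + (-0.0630) + (-0.3679) + (-0.0922) + (-0.2223) + (-0.0265) + (-0.1670) + (-0.3394)) = 1.7632 (working shown to 4 dp, full precision carried).
With S = 11 species, ln S = 2.3979, so J = 1.7632/2.3979 = 0.7353, i.e. 0.74 to 2 decimal places.

0.74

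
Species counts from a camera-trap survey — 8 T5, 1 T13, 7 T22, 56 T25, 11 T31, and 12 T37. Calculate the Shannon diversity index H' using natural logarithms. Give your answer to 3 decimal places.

Total N = 8+1+7+56+11+12 = 95, so the proportions are 0.08421, 0.01053, 0.07368, 0.58947, 0.11579, 0.12632 (working shown to 5 dp, full precision carried).
Each pᵢ ln pᵢ term: 0.08421×(-2.47444)=-0.20837, 0.01053×(-4.55388)=-0.04794, 0.07368×(-2.60797)=-0.19217, 0.58947×(-0.52853)=-0.31155, 0.11579×(-2.15598)=-0.24964, 0.12632×(-2.06897)=-0.26134.
Sum = -1.27101, so H' = 1.271.

1.271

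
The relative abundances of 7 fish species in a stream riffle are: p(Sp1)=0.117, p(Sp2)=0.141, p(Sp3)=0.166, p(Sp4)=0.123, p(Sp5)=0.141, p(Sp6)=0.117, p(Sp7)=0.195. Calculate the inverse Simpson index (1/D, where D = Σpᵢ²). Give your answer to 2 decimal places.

6.76

D = 0.117² + 0.141² + 0.166² + 0.123² + 0.141² + 0.117² + 0.195² = 0.013689 + 0.019881 + 0.027556 + 0.015129 + 0.019881 + 0.013689 + 0.038025 = 0.147850 (working shown to 6 dp, full precision carried).
So 1/D = 6.7636, i.e. 6.76 to 2 decimal places.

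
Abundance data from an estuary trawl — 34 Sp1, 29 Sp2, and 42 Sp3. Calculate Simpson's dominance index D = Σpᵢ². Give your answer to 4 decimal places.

Total N = 34+29+42 = 105, so the proportions are 0.32381, 0.27619, 0.4 (working shown to 6 dp, full precision carried).
D = 0.32381² + 0.27619² + 0.4² = 0.104853 + 0.076281 + 0.160000 = 0.341134.
To 4 decimal places, D = 0.3411.

0.3411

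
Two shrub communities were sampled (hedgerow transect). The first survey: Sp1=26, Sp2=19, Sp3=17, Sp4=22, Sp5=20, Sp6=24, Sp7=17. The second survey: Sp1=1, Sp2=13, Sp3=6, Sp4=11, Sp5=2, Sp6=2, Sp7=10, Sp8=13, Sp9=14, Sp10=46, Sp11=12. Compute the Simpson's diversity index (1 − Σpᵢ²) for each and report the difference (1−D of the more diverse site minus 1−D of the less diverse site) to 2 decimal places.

The first survey: N=145, proportions 0.1793, 0.131, 0.1172, 0.1517, 0.1379, 0.1655, 0.1172, giving 1−D = 0.8537 (working shown to 4 dp, full precision carried).
The second survey: N=130, proportions 0.0077, 0.1, 0.0462, 0.0846, 0.0154, 0.0154, 0.0769, 0.1, 0.1077, 0.3538, 0.0923, giving 1−D = 0.8189.
Difference = |0.8537 − 0.8189| = 0.0348, i.e. 0.03 to 2 decimal places.

0.03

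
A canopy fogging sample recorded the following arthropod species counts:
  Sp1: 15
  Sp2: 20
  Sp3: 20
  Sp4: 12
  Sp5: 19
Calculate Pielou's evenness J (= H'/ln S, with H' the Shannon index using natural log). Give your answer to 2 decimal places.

0.99

Total N = 15+20+20+12+19 = 86, so the proportions are 0.1744, 0.2326, 0.2326, 0.1395, 0.2209 (working shown to 4 dp, full precision carried).
H' = −Σ pᵢ ln pᵢ = −((-0.3046) + (-0.3392) + (-0.3392) + (-0.2748) + (-0.3336)) = 1.5914.
With S = 5 species, ln S = 1.6094, so J = 1.5914/1.6094 = 0.9888, i.e. 0.99 to 2 decimal places.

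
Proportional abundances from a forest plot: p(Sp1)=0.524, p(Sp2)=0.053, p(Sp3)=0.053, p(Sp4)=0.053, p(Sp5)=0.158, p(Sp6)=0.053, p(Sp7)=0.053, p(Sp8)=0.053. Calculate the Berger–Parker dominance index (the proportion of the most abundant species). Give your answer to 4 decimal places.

The largest proportion is 0.524, i.e. d = 0.5240 to 4 decimal places.

0.5240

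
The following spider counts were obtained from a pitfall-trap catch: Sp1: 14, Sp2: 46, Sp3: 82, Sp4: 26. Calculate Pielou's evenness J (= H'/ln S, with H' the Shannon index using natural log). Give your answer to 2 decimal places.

Total N = 14+46+82+26 = 168, so the proportions are 0.0833, 0.2738, 0.4881, 0.1548 (working shown to 4 dp, full precision carried).
H' = −Σ pᵢ ln pᵢ = −((-0.2071) + (-0.3547) + (-0.3501) + (-0.2888)) = 1.2006.
With S = 4 species, ln S = 1.3863, so J = 1.2006/1.3863 = 0.8660, i.e. 0.87 to 2 decimal places.

0.87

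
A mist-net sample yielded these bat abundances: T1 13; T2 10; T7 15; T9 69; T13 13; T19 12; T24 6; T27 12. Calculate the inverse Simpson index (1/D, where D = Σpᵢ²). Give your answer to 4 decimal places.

Total N = 13+10+15+69+13+12+6+12 = 150, so the proportions are 0.08666667, 0.06666667, 0.1, 0.46, 0.08666667, 0.08, 0.04, 0.08 (working shown to 8 dp, full precision carried).
D = 0.08666667² + 0.06666667² + 0.1² + 0.46² + 0.08666667² + 0.08² + 0.04² + 0.08² = 0.00751111 + 0.00444444 + 0.01000000 + 0.21160000 + 0.00751111 + 0.00640000 + 0.00160000 + 0.00640000 = 0.25546667.
So 1/D = 3.914405, i.e. 3.9144 to 4 decimal places.

3.9144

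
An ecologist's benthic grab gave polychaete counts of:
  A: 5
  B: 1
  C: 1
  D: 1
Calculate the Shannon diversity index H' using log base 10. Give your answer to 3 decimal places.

0.466

Total N = 5+1+1+1 = 8, so the proportions are 0.625, 0.125, 0.125, 0.125 (working shown to 5 dp, full precision carried).
Each pᵢ log₁₀ pᵢ term: 0.625×(-0.20412)=-0.12757, 0.125×(-0.90309)=-0.11289, 0.125×(-0.90309)=-0.11289, 0.125×(-0.90309)=-0.11289.
Sum = -0.46623, so H' = 0.466.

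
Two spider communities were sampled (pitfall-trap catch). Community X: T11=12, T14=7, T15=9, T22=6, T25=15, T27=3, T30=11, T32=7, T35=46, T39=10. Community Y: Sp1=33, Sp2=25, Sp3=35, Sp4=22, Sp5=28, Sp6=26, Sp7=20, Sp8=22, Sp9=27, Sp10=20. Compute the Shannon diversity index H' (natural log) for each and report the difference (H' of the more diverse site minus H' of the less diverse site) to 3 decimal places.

Community X: N=126, proportions 0.09524, 0.05556, 0.07143, 0.04762, 0.11905, 0.02381, 0.0873, 0.05556, 0.36508, 0.07937, giving H' = 2.00276 (working shown to 5 dp, full precision carried).
Community Y: N=258, proportions 0.12791, 0.0969, 0.13566, 0.08527, 0.10853, 0.10078, 0.07752, 0.08527, 0.10465, 0.07752, giving H' = 2.28502.
Difference = |2.00276 − 2.28502| = 0.28226, i.e. 0.282 to 3 decimal places.

0.282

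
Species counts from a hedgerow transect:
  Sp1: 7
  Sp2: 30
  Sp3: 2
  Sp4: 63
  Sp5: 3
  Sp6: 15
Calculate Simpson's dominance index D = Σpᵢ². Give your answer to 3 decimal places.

Total N = 7+30+2+63+3+15 = 120, so the proportions are 0.05833, 0.25, 0.01667, 0.525, 0.025, 0.125 (working shown to 5 dp, full precision carried).
D = 0.05833² + 0.25² + 0.01667² + 0.525² + 0.025² + 0.125² = 0.00340 + 0.06250 + 0.00028 + 0.27563 + 0.00063 + 0.01562 = 0.35806.
To 3 decimal places, D = 0.358.

0.358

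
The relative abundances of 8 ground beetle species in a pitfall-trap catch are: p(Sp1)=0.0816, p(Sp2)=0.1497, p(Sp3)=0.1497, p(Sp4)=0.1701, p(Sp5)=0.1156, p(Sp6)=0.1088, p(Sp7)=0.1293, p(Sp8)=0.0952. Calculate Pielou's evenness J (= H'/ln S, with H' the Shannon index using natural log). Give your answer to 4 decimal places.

H' = −Σ pᵢ ln pᵢ = −((-0.204484) + (-0.284299) + (-0.284299) + (-0.301310) + (-0.249421) + (-0.241345) + (-0.264499) + (-0.223889)) = 2.053544 (working shown to 6 dp, full precision carried).
With S = 8 species, ln S = 2.079442, so J = 2.053544/2.079442 = 0.987546, i.e. 0.9875 to 4 decimal places.

0.9875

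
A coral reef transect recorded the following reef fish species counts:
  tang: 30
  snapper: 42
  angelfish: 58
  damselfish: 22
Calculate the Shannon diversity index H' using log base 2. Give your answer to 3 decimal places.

1.909

Total N = 30+42+58+22 = 152, so the proportions are 0.19737, 0.27632, 0.38158, 0.14474 (working shown to 5 dp, full precision carried).
Each pᵢ log₂ pᵢ term: 0.19737×(-2.34104)=-0.46205, 0.27632×(-1.85561)=-0.51273, 0.38158×(-1.38995)=-0.53037, 0.14474×(-2.78850)=-0.40360.
Sum = -1.90875, so H' = 1.909.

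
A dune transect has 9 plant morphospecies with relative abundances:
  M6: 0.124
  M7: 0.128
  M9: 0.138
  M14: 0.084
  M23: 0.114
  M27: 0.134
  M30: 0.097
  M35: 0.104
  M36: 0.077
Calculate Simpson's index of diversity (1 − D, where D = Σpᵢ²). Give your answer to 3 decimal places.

D = 0.124² + 0.128² + 0.138² + 0.084² + 0.114² + 0.134² + 0.097² + 0.104² + 0.077² = 0.01538 + 0.01638 + 0.01904 + 0.00706 + 0.01300 + 0.01796 + 0.00941 + 0.01082 + 0.00593 = 0.11497 (working shown to 5 dp, full precision carried).
So 1 − D = 0.88503, i.e. 0.885 to 3 decimal places.

0.885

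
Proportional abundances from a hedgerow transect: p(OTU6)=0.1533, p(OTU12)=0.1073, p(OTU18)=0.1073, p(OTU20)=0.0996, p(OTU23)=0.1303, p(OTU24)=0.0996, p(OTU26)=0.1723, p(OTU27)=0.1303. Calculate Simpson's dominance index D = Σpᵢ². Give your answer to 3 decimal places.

D = 0.1533² + 0.1073² + 0.1073² + 0.0996² + 0.1303² + 0.0996² + 0.1723² + 0.1303² = 0.02350 + 0.01151 + 0.01151 + 0.00992 + 0.01698 + 0.00992 + 0.02969 + 0.01698 = 0.13001 (working shown to 5 dp, full precision carried).
To 3 decimal places, D = 0.130.

0.130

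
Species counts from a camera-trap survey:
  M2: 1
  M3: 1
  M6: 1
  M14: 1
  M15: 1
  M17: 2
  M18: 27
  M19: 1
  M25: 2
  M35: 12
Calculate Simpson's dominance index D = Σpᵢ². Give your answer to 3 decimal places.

0.369

Total N = 1+1+1+1+1+2+27+1+2+12 = 49, so the proportions are 0.02041, 0.02041, 0.02041, 0.02041, 0.02041, 0.04082, 0.55102, 0.02041, 0.04082, 0.2449 (working shown to 5 dp, full precision carried).
D = 0.02041² + 0.02041² + 0.02041² + 0.02041² + 0.02041² + 0.04082² + 0.55102² + 0.02041² + 0.04082² + 0.2449² = 0.00042 + 0.00042 + 0.00042 + 0.00042 + 0.00042 + 0.00167 + 0.30362 + 0.00042 + 0.00167 + 0.05998 = 0.36943.
To 3 decimal places, D = 0.369.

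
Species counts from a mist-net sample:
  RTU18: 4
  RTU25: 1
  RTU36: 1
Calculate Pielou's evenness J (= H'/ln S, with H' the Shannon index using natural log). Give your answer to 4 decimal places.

Total N = 4+1+1 = 6, so the proportions are 0.666667, 0.166667, 0.166667 (working shown to 6 dp, full precision carried).
H' = −Σ pᵢ ln pᵢ = −((-0.270310) + (-0.298627) + (-0.298627)) = 0.867563.
With S = 3 species, ln S = 1.098612, so J = 0.867563/1.098612 = 0.789690, i.e. 0.7897 to 4 decimal places.

0.7897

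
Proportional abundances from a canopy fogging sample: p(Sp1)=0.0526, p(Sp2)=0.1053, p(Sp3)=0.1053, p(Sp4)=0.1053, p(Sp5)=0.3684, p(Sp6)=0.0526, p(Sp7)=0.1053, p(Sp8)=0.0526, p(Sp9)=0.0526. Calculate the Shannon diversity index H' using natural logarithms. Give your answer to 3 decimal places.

1.936

Each pᵢ ln pᵢ term (working shown to 5 dp, full precision carried): 0.0526×(-2.94504)=-0.15491, 0.1053×(-2.25094)=-0.23702, 0.1053×(-2.25094)=-0.23702, 0.1053×(-2.25094)=-0.23702, 0.3684×(-0.99859)=-0.36788, 0.0526×(-2.94504)=-0.15491, 0.1053×(-2.25094)=-0.23702, 0.0526×(-2.94504)=-0.15491, 0.0526×(-2.94504)=-0.15491.
Sum = -1.93561, so H' = 1.936.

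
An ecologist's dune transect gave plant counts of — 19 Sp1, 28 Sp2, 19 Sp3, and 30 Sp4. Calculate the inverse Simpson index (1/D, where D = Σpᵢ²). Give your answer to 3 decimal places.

3.830

Total N = 19+28+19+30 = 96, so the proportions are 0.1979167, 0.2916667, 0.1979167, 0.3125 (working shown to 7 dp, full precision carried).
D = 0.1979167² + 0.2916667² + 0.1979167² + 0.3125² = 0.0391710 + 0.0850694 + 0.0391710 + 0.0976562 = 0.2610677.
So 1/D = 3.83042, i.e. 3.830 to 3 decimal places.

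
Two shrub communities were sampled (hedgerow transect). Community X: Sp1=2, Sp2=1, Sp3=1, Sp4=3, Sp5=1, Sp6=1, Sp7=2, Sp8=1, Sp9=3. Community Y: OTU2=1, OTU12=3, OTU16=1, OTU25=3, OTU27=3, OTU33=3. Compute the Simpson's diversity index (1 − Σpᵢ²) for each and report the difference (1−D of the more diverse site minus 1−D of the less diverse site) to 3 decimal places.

Community X: N=15, proportions 0.13333, 0.06667, 0.06667, 0.2, 0.06667, 0.06667, 0.13333, 0.06667, 0.2, giving 1−D = 0.86222 (working shown to 5 dp, full precision carried).
Community Y: N=14, proportions 0.07143, 0.21429, 0.07143, 0.21429, 0.21429, 0.21429, giving 1−D = 0.80612.
Difference = |0.86222 − 0.80612| = 0.05610, i.e. 0.056 to 3 decimal places.

0.056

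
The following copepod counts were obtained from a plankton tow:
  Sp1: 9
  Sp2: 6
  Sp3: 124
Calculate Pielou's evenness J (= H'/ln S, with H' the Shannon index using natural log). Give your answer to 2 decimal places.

0.38

Total N = 9+6+124 = 139, so the proportions are 0.0647, 0.0432, 0.8921 (working shown to 4 dp, full precision carried).
H' = −Σ pᵢ ln pᵢ = −((-0.1772) + (-0.1357) + (-0.1019)) = 0.4148.
With S = 3 species, ln S = 1.0986, so J = 0.4148/1.0986 = 0.3775, i.e. 0.38 to 2 decimal places.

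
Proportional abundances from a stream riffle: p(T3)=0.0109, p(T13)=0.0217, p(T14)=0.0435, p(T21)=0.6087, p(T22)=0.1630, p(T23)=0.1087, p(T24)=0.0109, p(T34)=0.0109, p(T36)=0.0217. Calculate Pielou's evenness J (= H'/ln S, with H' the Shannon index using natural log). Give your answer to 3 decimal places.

H' = −Σ pᵢ ln pᵢ = −((-0.04926) + (-0.08312) + (-0.13637) + (-0.30218) + (-0.29568) + (-0.24122) + (-0.04926) + (-0.04926) + (-0.08312)) = 1.28947 (working shown to 5 dp, full precision carried).
With S = 9 species, ln S = 2.19722, so J = 1.28947/2.19722 = 0.58686, i.e. 0.587 to 3 decimal places.

0.587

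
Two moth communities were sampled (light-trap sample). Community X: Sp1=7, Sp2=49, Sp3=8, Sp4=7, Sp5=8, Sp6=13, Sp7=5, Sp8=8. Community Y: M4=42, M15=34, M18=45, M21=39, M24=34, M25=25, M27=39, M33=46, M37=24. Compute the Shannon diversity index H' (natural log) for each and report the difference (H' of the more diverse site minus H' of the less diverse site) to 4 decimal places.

0.4662

Community X: N=105, proportions 0.066667, 0.466667, 0.07619, 0.066667, 0.07619, 0.12381, 0.047619, 0.07619, giving H' = 1.708817 (working shown to 6 dp, full precision carried).
Community Y: N=328, proportions 0.128049, 0.103659, 0.137195, 0.118902, 0.103659, 0.07622, 0.118902, 0.140244, 0.073171, giving H' = 2.175041.
Difference = |1.708817 − 2.175041| = 0.466224, i.e. 0.4662 to 4 decimal places.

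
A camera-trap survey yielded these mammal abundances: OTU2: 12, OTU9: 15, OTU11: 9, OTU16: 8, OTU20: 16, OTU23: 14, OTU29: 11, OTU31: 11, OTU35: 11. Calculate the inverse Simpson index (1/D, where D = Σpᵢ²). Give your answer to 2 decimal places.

8.61

Total N = 12+15+9+8+16+14+11+11+11 = 107, so the proportions are 0.11215, 0.140187, 0.084112, 0.074766, 0.149533, 0.130841, 0.102804, 0.102804, 0.102804 (working shown to 6 dp, full precision carried).
D = 0.11215² + 0.140187² + 0.084112² + 0.074766² + 0.149533² + 0.130841² + 0.102804² + 0.102804² + 0.102804² = 0.012578 + 0.019652 + 0.007075 + 0.005590 + 0.022360 + 0.017119 + 0.010569 + 0.010569 + 0.010569 = 0.116080.
So 1/D = 8.6147, i.e. 8.61 to 2 decimal places.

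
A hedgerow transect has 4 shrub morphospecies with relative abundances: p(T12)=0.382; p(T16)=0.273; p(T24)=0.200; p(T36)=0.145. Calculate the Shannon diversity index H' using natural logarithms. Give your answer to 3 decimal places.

Each pᵢ ln pᵢ term (working shown to 5 dp, full precision carried): 0.382×(-0.96233)=-0.36761, 0.273×(-1.29828)=-0.35443, 0.2×(-1.60944)=-0.32189, 0.145×(-1.93102)=-0.28000.
Sum = -1.32393, so H' = 1.324.

1.324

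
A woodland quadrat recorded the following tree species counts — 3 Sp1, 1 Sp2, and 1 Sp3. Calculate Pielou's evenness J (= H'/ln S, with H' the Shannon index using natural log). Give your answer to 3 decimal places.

Total N = 3+1+1 = 5, so the proportions are 0.6, 0.2, 0.2 (working shown to 5 dp, full precision carried).
H' = −Σ pᵢ ln pᵢ = −((-0.30650) + (-0.32189) + (-0.32189)) = 0.95027.
With S = 3 species, ln S = 1.09861, so J = 0.95027/1.09861 = 0.86497, i.e. 0.865 to 3 decimal places.

0.865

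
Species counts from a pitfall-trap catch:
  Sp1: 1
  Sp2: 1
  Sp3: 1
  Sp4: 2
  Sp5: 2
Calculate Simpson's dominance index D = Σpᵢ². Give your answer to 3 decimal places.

Total N = 1+1+1+2+2 = 7, so the proportions are 0.14286, 0.14286, 0.14286, 0.28571, 0.28571 (working shown to 5 dp, full precision carried).
D = 0.14286² + 0.14286² + 0.14286² + 0.28571² + 0.28571² = 0.02041 + 0.02041 + 0.02041 + 0.08163 + 0.08163 = 0.22449.
To 3 decimal places, D = 0.224.

0.224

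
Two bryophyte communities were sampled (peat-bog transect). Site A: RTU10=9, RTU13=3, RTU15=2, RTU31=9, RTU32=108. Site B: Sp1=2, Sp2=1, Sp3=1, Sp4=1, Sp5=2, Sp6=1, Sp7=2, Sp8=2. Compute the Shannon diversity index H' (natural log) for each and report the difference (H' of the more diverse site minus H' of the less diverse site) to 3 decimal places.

1.345

Site A: N=131, proportions 0.0687, 0.0229, 0.01527, 0.0687, 0.82443, giving H' = 0.67747 (working shown to 5 dp, full precision carried).
Site B: N=12, proportions 0.16667, 0.08333, 0.08333, 0.08333, 0.16667, 0.08333, 0.16667, 0.16667, giving H' = 2.02281.
Difference = |0.67747 − 2.02281| = 1.34534, i.e. 1.345 to 3 decimal places.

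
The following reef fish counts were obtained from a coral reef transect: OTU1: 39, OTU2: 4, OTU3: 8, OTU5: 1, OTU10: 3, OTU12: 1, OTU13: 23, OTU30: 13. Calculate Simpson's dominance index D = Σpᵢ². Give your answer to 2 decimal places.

0.27

Total N = 39+4+8+1+3+1+23+13 = 92, so the proportions are 0.4239, 0.0435, 0.087, 0.0109, 0.0326, 0.0109, 0.25, 0.1413 (working shown to 4 dp, full precision carried).
D = 0.4239² + 0.0435² + 0.087² + 0.0109² + 0.0326² + 0.0109² + 0.25² + 0.1413² = 0.1797 + 0.0019 + 0.0076 + 0.0001 + 0.0011 + 0.0001 + 0.0625 + 0.0200 = 0.2729.
To 2 decimal places, D = 0.27.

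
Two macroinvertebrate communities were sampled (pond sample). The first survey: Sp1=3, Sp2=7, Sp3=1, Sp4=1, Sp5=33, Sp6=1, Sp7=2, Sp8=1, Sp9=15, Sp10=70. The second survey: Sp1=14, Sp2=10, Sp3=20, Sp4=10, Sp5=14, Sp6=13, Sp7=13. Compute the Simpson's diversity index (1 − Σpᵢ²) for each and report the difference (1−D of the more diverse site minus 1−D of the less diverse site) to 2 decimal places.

The first survey: N=134, proportions 0.0224, 0.0522, 0.0075, 0.0075, 0.2463, 0.0075, 0.0149, 0.0075, 0.1119, 0.5224, giving 1−D = 0.6503 (working shown to 4 dp, full precision carried).
The second survey: N=94, proportions 0.1489, 0.1064, 0.2128, 0.1064, 0.1489, 0.1383, 0.1383, giving 1−D = 0.8495.
Difference = |0.6503 − 0.8495| = 0.1992, i.e. 0.20 to 2 decimal places.

0.20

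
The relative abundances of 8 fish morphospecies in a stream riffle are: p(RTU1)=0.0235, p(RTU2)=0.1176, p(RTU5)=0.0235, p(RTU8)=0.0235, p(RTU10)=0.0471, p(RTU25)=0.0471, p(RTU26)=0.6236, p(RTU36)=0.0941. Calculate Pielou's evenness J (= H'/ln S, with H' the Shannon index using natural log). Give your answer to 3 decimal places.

H' = −Σ pᵢ ln pᵢ = −((-0.08814) + (-0.25172) + (-0.08814) + (-0.08814) + (-0.14391) + (-0.14391) + (-0.29449) + (-0.22240)) = 1.32086 (working shown to 5 dp, full precision carried).
With S = 8 species, ln S = 2.07944, so J = 1.32086/2.07944 = 0.63520, i.e. 0.635 to 3 decimal places.

0.635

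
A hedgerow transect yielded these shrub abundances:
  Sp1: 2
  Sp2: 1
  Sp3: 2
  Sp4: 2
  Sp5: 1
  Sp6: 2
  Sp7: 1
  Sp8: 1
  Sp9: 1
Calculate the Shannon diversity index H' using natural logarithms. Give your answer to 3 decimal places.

2.138

Total N = 2+1+2+2+1+2+1+1+1 = 13, so the proportions are 0.15385, 0.07692, 0.15385, 0.15385, 0.07692, 0.15385, 0.07692, 0.07692, 0.07692 (working shown to 5 dp, full precision carried).
Each pᵢ ln pᵢ term: 0.15385×(-1.87180)=-0.28797, 0.07692×(-2.56495)=-0.19730, 0.15385×(-1.87180)=-0.28797, 0.15385×(-1.87180)=-0.28797, 0.07692×(-2.56495)=-0.19730, 0.15385×(-1.87180)=-0.28797, 0.07692×(-2.56495)=-0.19730, 0.07692×(-2.56495)=-0.19730, 0.07692×(-2.56495)=-0.19730.
Sum = -2.13840, so H' = 2.138.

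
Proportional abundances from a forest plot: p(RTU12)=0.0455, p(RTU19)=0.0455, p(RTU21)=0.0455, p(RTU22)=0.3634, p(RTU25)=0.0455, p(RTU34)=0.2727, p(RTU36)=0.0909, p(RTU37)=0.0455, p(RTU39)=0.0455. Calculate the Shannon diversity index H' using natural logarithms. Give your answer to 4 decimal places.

1.7838

Each pᵢ ln pᵢ term (working shown to 6 dp, full precision carried): 0.0455×(-3.090043)=-0.140597, 0.0455×(-3.090043)=-0.140597, 0.0455×(-3.090043)=-0.140597, 0.3634×(-1.012251)=-0.367852, 0.0455×(-3.090043)=-0.140597, 0.2727×(-1.299383)=-0.354342, 0.0909×(-2.397995)=-0.217978, 0.0455×(-3.090043)=-0.140597, 0.0455×(-3.090043)=-0.140597.
Sum = -1.783753, so H' = 1.7838.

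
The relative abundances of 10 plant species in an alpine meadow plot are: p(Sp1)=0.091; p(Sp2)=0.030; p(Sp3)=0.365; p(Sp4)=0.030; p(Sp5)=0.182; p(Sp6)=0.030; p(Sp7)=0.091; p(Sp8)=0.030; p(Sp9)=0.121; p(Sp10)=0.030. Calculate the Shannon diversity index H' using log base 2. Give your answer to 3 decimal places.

2.735

Each pᵢ log₂ pᵢ term (working shown to 5 dp, full precision carried): 0.091×(-3.45799)=-0.31468, 0.03×(-5.05889)=-0.15177, 0.365×(-1.45403)=-0.53072, 0.03×(-5.05889)=-0.15177, 0.182×(-2.45799)=-0.44735, 0.03×(-5.05889)=-0.15177, 0.091×(-3.45799)=-0.31468, 0.03×(-5.05889)=-0.15177, 0.121×(-3.04692)=-0.36868, 0.03×(-5.05889)=-0.15177.
Sum = -2.73494, so H' = 2.735.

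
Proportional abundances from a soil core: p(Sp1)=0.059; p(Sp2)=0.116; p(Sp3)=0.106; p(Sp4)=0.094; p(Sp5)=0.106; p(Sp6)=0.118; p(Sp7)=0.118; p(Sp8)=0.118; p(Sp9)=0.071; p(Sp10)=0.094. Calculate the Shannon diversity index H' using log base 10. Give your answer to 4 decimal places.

0.9908

Each pᵢ log₁₀ pᵢ term (working shown to 6 dp, full precision carried): 0.059×(-1.229148)=-0.072520, 0.116×(-0.935542)=-0.108523, 0.106×(-0.974694)=-0.103318, 0.094×(-1.026872)=-0.096526, 0.106×(-0.974694)=-0.103318, 0.118×(-0.928118)=-0.109518, 0.118×(-0.928118)=-0.109518, 0.118×(-0.928118)=-0.109518, 0.071×(-1.148742)=-0.081561, 0.094×(-1.026872)=-0.096526.
Sum = -0.990844, so H' = 0.9908.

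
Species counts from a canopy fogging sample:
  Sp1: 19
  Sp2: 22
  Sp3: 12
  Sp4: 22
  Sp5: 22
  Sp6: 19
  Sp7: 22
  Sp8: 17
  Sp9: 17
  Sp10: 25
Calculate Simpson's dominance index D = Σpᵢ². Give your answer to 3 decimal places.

0.103

Total N = 19+22+12+22+22+19+22+17+17+25 = 197, so the proportions are 0.09645, 0.11168, 0.06091, 0.11168, 0.11168, 0.09645, 0.11168, 0.08629, 0.08629, 0.1269 (working shown to 5 dp, full precision carried).
D = 0.09645² + 0.11168² + 0.06091² + 0.11168² + 0.11168² + 0.09645² + 0.11168² + 0.08629² + 0.08629² + 0.1269² = 0.00930 + 0.01247 + 0.00371 + 0.01247 + 0.01247 + 0.00930 + 0.01247 + 0.00745 + 0.00745 + 0.01610 = 0.10320.
To 3 decimal places, D = 0.103.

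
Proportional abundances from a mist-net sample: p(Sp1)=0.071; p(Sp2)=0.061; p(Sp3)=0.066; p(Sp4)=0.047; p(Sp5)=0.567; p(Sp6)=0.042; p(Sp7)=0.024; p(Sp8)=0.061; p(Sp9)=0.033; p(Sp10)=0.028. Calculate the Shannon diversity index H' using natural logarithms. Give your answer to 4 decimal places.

Each pᵢ ln pᵢ term (working shown to 6 dp, full precision carried): 0.071×(-2.645075)=-0.187800, 0.061×(-2.796881)=-0.170610, 0.066×(-2.718101)=-0.179395, 0.047×(-3.057608)=-0.143708, 0.567×(-0.567396)=-0.321714, 0.042×(-3.170086)=-0.133144, 0.024×(-3.729701)=-0.089513, 0.061×(-2.796881)=-0.170610, 0.033×(-3.411248)=-0.112571, 0.028×(-3.575551)=-0.100115.
Sum = -1.609179, so H' = 1.6092.

1.6092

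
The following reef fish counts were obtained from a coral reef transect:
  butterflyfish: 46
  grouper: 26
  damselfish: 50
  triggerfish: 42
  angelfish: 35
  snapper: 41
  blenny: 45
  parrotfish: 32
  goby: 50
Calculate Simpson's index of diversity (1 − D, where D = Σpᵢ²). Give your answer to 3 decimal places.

Total N = 46+26+50+42+35+41+45+32+50 = 367, so the proportions are 0.12534, 0.07084, 0.13624, 0.11444, 0.09537, 0.11172, 0.12262, 0.08719, 0.13624 (working shown to 5 dp, full precision carried).
D = 0.12534² + 0.07084² + 0.13624² + 0.11444² + 0.09537² + 0.11172² + 0.12262² + 0.08719² + 0.13624² = 0.01571 + 0.00502 + 0.01856 + 0.01310 + 0.00910 + 0.01248 + 0.01503 + 0.00760 + 0.01856 = 0.11516.
So 1 − D = 0.88484, i.e. 0.885 to 3 decimal places.

0.885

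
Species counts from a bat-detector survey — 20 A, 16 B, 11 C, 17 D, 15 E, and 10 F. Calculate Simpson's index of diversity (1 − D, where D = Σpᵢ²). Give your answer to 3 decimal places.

Total N = 20+16+11+17+15+10 = 89, so the proportions are 0.22472, 0.17978, 0.1236, 0.19101, 0.16854, 0.11236 (working shown to 5 dp, full precision carried).
D = 0.22472² + 0.17978² + 0.1236² + 0.19101² + 0.16854² + 0.11236² = 0.05050 + 0.03232 + 0.01528 + 0.03649 + 0.02841 + 0.01262 = 0.17561.
So 1 − D = 0.82439, i.e. 0.824 to 3 decimal places.

0.824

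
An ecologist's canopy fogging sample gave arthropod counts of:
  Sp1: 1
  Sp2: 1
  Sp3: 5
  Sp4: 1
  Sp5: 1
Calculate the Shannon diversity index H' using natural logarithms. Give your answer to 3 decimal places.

1.303

Total N = 1+1+5+1+1 = 9, so the proportions are 0.11111, 0.11111, 0.55556, 0.11111, 0.11111 (working shown to 5 dp, full precision carried).
Each pᵢ ln pᵢ term: 0.11111×(-2.19722)=-0.24414, 0.11111×(-2.19722)=-0.24414, 0.55556×(-0.58779)=-0.32655, 0.11111×(-2.19722)=-0.24414, 0.11111×(-2.19722)=-0.24414.
Sum = -1.30309, so H' = 1.303.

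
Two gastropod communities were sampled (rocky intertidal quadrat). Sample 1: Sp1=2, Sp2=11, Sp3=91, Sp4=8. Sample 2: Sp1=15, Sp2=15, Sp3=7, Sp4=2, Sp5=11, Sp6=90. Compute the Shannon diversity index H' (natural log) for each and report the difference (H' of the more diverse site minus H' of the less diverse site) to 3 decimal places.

Sample 1: N=112, proportions 0.01786, 0.09821, 0.8125, 0.07143, giving H' = 0.65701 (working shown to 5 dp, full precision carried).
Sample 2: N=140, proportions 0.10714, 0.10714, 0.05, 0.01429, 0.07857, 0.64286, giving H' = 1.17301.
Difference = |0.65701 − 1.17301| = 0.51600, i.e. 0.516 to 3 decimal places.

0.516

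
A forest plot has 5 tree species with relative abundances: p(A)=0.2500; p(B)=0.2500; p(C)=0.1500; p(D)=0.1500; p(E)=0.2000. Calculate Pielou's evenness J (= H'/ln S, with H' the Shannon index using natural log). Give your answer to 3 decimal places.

0.984

H' = −Σ pᵢ ln pᵢ = −((-0.34657) + (-0.34657) + (-0.28457) + (-0.28457) + (-0.32189)) = 1.58417 (working shown to 5 dp, full precision carried).
With S = 5 species, ln S = 1.60944, so J = 1.58417/1.60944 = 0.98430, i.e. 0.984 to 3 decimal places.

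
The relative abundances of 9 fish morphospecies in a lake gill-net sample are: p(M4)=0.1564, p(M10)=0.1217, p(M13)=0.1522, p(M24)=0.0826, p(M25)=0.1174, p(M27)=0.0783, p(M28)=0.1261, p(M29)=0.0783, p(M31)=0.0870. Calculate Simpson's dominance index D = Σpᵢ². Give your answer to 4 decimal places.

0.1188

D = 0.1564² + 0.1217² + 0.1522² + 0.0826² + 0.1174² + 0.0783² + 0.1261² + 0.0783² + 0.087² = 0.024461 + 0.014811 + 0.023165 + 0.006823 + 0.013783 + 0.006131 + 0.015901 + 0.006131 + 0.007569 = 0.118774 (working shown to 6 dp, full precision carried).
To 4 decimal places, D = 0.1188.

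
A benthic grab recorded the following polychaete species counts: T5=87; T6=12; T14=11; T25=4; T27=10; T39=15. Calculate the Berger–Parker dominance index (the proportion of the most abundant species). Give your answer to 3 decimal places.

Total N = 87+12+11+4+10+15 = 139, so the proportions are 0.6259, 0.08633, 0.07914, 0.02878, 0.07194, 0.10791 (working shown to 5 dp, full precision carried).
The largest proportion is 0.6259, i.e. d = 0.626 to 3 decimal places.

0.626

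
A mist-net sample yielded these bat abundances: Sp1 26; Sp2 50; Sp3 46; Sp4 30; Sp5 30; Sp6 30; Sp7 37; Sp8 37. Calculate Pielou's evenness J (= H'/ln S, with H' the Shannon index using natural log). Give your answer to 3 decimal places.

Total N = 26+50+46+30+30+30+37+37 = 286, so the proportions are 0.09091, 0.17483, 0.16084, 0.1049, 0.1049, 0.1049, 0.12937, 0.12937 (working shown to 5 dp, full precision carried).
H' = −Σ pᵢ ln pᵢ = −((-0.21799) + (-0.30489) + (-0.29391) + (-0.23652) + (-0.23652) + (-0.23652) + (-0.26457) + (-0.26457)) = 2.05549.
With S = 8 species, ln S = 2.07944, so J = 2.05549/2.07944 = 0.98848, i.e. 0.988 to 3 decimal places.

0.988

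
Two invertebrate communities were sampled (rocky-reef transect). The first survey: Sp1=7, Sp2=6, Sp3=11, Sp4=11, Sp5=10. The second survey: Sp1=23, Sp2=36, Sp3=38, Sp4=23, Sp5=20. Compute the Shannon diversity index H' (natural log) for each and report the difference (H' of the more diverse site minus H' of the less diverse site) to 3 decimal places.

0.006

The first survey: N=45, proportions 0.155556, 0.133333, 0.244444, 0.244444, 0.222222, giving H' = 1.581074 (working shown to 6 dp, full precision carried).
The second survey: N=140, proportions 0.164286, 0.257143, 0.271429, 0.164286, 0.142857, giving H' = 1.574626.
Difference = |1.581074 − 1.574626| = 0.006448, i.e. 0.006 to 3 decimal places.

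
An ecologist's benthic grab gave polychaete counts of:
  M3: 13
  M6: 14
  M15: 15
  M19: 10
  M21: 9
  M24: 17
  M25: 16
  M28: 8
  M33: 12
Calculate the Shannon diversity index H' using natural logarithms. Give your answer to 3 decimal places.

Total N = 13+14+15+10+9+17+16+8+12 = 114, so the proportions are 0.11404, 0.12281, 0.13158, 0.08772, 0.07895, 0.14912, 0.14035, 0.07018, 0.10526 (working shown to 5 dp, full precision carried).
Each pᵢ ln pᵢ term: 0.11404×(-2.17125)=-0.24760, 0.12281×(-2.09714)=-0.25754, 0.13158×(-2.02815)=-0.26686, 0.08772×(-2.43361)=-0.21347, 0.07895×(-2.53897)=-0.20045, 0.14912×(-1.90299)=-0.28378, 0.14035×(-1.96361)=-0.27559, 0.07018×(-2.65676)=-0.18644, 0.10526×(-2.25129)=-0.23698.
Sum = -2.16871, so H' = 2.169.

2.169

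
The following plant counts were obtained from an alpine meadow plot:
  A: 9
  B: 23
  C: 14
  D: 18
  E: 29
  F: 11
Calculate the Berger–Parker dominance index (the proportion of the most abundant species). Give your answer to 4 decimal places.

Total N = 9+23+14+18+29+11 = 104, so the proportions are 0.086538, 0.221154, 0.134615, 0.173077, 0.278846, 0.105769 (working shown to 6 dp, full precision carried).
The largest proportion is 0.278846, i.e. d = 0.2788 to 4 decimal places.

0.2788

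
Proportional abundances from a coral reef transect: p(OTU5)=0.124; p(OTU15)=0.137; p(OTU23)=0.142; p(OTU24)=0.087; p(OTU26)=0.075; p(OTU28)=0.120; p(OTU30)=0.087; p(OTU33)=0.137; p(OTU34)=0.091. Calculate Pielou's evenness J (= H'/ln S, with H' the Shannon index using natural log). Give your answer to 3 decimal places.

0.989

H' = −Σ pᵢ ln pᵢ = −((-0.25885) + (-0.27233) + (-0.27717) + (-0.21244) + (-0.19427) + (-0.25443) + (-0.21244) + (-0.27233) + (-0.21812)) = 2.17237 (working shown to 5 dp, full precision carried).
With S = 9 species, ln S = 2.19722, so J = 2.17237/2.19722 = 0.98869, i.e. 0.989 to 3 decimal places.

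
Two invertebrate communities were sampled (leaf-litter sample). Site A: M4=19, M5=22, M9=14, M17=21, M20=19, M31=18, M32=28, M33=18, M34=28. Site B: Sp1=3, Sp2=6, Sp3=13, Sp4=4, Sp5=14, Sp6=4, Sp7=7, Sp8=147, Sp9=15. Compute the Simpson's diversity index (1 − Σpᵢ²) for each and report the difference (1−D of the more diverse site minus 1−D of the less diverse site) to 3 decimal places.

Site A: N=187, proportions 0.101604, 0.117647, 0.074866, 0.112299, 0.101604, 0.096257, 0.149733, 0.096257, 0.149733, giving 1−D = 0.883926 (working shown to 6 dp, full precision carried).
Site B: N=213, proportions 0.014085, 0.028169, 0.061033, 0.018779, 0.065728, 0.018779, 0.032864, 0.690141, 0.070423, giving 1−D = 0.507924.
Difference = |0.883926 − 0.507924| = 0.376002, i.e. 0.376 to 3 decimal places.

0.376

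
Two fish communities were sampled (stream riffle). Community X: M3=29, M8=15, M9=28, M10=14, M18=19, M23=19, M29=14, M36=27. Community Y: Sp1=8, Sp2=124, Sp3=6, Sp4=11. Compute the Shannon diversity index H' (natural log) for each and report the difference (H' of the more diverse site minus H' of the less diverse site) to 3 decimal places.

Community X: N=165, proportions 0.17576, 0.09091, 0.1697, 0.08485, 0.11515, 0.11515, 0.08485, 0.16364, giving H' = 2.03719 (working shown to 5 dp, full precision carried).
Community Y: N=149, proportions 0.05369, 0.83221, 0.04027, 0.07383, giving H' = 0.63161.
Difference = |2.03719 − 0.63161| = 1.40558, i.e. 1.406 to 3 decimal places.

1.406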